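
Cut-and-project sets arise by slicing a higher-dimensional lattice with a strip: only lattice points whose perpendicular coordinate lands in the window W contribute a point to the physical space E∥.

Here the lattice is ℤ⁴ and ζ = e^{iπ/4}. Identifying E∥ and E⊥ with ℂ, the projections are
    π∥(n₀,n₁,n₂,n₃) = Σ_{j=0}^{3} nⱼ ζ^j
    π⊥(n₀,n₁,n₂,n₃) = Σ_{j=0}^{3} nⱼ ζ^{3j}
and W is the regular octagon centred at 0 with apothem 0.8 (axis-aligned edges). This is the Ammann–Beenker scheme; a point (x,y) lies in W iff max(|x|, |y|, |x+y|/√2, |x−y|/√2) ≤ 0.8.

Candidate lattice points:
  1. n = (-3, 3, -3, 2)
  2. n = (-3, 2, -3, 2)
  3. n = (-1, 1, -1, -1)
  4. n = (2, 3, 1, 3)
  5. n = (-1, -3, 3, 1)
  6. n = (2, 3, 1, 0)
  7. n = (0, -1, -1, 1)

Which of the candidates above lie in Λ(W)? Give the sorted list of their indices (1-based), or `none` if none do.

none

With ζ = e^{iπ/4} the internal vectors are ζ^0,ζ^3,ζ^6,ζ^9.
#1 (-3, 3, -3, 2): internal (-3.707107, 6.535534); octagon support 7.242641 vs apothem 0.8 → ∉ W
#2 (-3, 2, -3, 2): internal (-3.000000, 5.828427); octagon support 6.242641 vs apothem 0.8 → ∉ W
#3 (-1, 1, -1, -1): internal (-2.414214, 1.000000); octagon support 2.414214 vs apothem 0.8 → ∉ W
#4 (2, 3, 1, 3): internal (2.000000, 3.242641); octagon support 3.707107 vs apothem 0.8 → ∉ W
#5 (-1, -3, 3, 1): internal (1.828427, -4.414214); octagon support 4.414214 vs apothem 0.8 → ∉ W
#6 (2, 3, 1, 0): internal (-0.121320, 1.121320); octagon support 1.121320 vs apothem 0.8 → ∉ W
#7 (0, -1, -1, 1): internal (1.414214, 1.000000); octagon support 1.707107 vs apothem 0.8 → ∉ W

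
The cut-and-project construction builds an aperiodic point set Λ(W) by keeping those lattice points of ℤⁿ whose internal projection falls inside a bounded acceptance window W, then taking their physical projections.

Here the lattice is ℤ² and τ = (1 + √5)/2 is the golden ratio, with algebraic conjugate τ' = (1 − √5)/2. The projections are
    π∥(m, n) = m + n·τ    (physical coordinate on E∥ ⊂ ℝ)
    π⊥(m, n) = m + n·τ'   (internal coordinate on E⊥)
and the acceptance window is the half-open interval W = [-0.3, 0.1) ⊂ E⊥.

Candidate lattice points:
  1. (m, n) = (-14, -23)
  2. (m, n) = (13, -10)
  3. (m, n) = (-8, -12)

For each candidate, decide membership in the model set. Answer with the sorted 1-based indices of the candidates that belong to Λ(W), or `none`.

Numerically τ ≈ 1.618034 and τ' = −1/τ ≈ -0.618034.
candidate 1: (m,n)=(-14,-23) → π∥ = -14-23·τ ≈ -51.214782, π⊥ = -14-23·τ' ≈ 0.214782 ∉ [-0.3, 0.1) ⇒ out
candidate 2: (m,n)=(13,-10) → π∥ = 13-10·τ ≈ -3.180340, π⊥ = 13-10·τ' ≈ 19.180340 ∉ [-0.3, 0.1) ⇒ out
candidate 3: (m,n)=(-8,-12) → π∥ = -8-12·τ ≈ -27.416408, π⊥ = -8-12·τ' ≈ -0.583592 ∉ [-0.3, 0.1) ⇒ out

none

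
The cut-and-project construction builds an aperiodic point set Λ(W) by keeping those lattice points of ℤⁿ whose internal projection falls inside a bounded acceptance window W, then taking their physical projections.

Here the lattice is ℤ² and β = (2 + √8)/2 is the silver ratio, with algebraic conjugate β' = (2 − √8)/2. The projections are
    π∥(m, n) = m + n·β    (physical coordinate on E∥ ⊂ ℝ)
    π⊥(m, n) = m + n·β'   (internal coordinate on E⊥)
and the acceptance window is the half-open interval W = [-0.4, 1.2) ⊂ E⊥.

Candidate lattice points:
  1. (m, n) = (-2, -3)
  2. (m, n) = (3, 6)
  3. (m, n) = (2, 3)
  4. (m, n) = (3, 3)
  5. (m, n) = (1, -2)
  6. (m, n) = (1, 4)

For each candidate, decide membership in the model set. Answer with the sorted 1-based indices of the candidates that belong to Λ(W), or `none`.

2, 3

β' = (2−√8)/2 ≈ -0.4142.
[1] lift (-2,-3): star map gives -0.7574; window check -0.4 ≤ -0.7574 < 1.2 is false → out
[2] lift (3,6): star map gives 0.5147; window check -0.4 ≤ 0.5147 < 1.2 is true → IN Λ
[3] lift (2,3): star map gives 0.7574; window check -0.4 ≤ 0.7574 < 1.2 is true → IN Λ
[4] lift (3,3): star map gives 1.7574; window check -0.4 ≤ 1.7574 < 1.2 is false → out
[5] lift (1,-2): star map gives 1.8284; window check -0.4 ≤ 1.8284 < 1.2 is false → out
[6] lift (1,4): star map gives -0.6569; window check -0.4 ≤ -0.6569 < 1.2 is false → out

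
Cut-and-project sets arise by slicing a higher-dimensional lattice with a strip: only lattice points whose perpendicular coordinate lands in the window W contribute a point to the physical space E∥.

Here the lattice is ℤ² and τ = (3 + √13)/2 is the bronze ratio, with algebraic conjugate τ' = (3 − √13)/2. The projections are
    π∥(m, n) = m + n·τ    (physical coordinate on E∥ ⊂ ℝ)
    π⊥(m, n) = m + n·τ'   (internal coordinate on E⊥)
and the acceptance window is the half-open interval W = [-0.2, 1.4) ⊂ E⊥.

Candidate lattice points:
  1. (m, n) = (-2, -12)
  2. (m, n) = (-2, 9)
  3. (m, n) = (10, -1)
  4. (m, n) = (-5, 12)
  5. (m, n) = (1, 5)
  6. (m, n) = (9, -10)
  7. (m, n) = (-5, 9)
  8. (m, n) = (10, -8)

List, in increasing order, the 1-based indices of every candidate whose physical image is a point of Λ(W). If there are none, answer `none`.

Compute τ' = (3−√13)/2 = -0.3028, so π⊥(m,n) = m -0.3028·n.
#1 (-2,-12): internal coord -2 + (-12)·τ' = +1.6333; +1.6333 ∉ [-0.2, 1.4) → out
#2 (-2,9): internal coord -2 + (9)·τ' = -4.7250; -4.7250 ∉ [-0.2, 1.4) → out
#3 (10,-1): internal coord 10 + (-1)·τ' = +10.3028; +10.3028 ∉ [-0.2, 1.4) → out
#4 (-5,12): internal coord -5 + (12)·τ' = -8.6333; -8.6333 ∉ [-0.2, 1.4) → out
#5 (1,5): internal coord 1 + (5)·τ' = -0.5139; -0.5139 ∉ [-0.2, 1.4) → out
#6 (9,-10): internal coord 9 + (-10)·τ' = +12.0278; +12.0278 ∉ [-0.2, 1.4) → out
#7 (-5,9): internal coord -5 + (9)·τ' = -7.7250; -7.7250 ∉ [-0.2, 1.4) → out
#8 (10,-8): internal coord 10 + (-8)·τ' = +12.4222; +12.4222 ∉ [-0.2, 1.4) → out

none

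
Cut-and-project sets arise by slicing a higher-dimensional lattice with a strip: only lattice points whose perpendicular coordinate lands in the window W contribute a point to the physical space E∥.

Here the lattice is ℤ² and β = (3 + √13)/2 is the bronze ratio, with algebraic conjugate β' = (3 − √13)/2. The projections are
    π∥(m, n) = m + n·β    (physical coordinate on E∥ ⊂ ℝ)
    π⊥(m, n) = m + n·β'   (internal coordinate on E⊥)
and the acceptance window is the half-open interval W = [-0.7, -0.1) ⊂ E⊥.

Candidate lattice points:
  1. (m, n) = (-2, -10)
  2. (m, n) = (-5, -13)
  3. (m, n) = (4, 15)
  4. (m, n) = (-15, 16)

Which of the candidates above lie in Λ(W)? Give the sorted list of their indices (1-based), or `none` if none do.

3

Compute β' = (3−√13)/2 = -0.302776, so π⊥(m,n) = m -0.302776·n.
candidate 1: (m,n)=(-2,-10) → π∥ = -2-10·β ≈ -35.027756, π⊥ = -2-10·β' ≈ 1.027756 ∉ [-0.7, -0.1) ⇒ out
candidate 2: (m,n)=(-5,-13) → π∥ = -5-13·β ≈ -47.936083, π⊥ = -5-13·β' ≈ -1.063917 ∉ [-0.7, -0.1) ⇒ out
candidate 3: (m,n)=(4,15) → π∥ = 4+15·β ≈ 53.541635, π⊥ = 4+15·β' ≈ -0.541635 ∈ [-0.7, -0.1) ⇒ IN Λ
candidate 4: (m,n)=(-15,16) → π∥ = -15+16·β ≈ 37.844410, π⊥ = -15+16·β' ≈ -19.844410 ∉ [-0.7, -0.1) ⇒ out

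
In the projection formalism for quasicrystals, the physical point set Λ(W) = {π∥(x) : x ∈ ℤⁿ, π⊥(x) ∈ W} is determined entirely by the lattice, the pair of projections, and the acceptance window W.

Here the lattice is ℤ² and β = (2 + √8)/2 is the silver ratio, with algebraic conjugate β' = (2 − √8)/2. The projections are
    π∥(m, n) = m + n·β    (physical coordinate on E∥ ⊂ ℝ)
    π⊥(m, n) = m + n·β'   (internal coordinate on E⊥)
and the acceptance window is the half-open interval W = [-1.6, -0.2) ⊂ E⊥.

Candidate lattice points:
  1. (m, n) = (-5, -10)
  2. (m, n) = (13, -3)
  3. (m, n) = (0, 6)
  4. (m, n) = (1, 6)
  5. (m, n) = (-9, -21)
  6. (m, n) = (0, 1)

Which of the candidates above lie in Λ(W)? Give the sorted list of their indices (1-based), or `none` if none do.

1, 4, 5, 6

β' = (2−√8)/2 ≈ -0.414214.
candidate 1: (m,n)=(-5,-10) → π∥ = -5-10·β ≈ -29.142136, π⊥ = -5-10·β' ≈ -0.857864 ∈ [-1.6, -0.2) ⇒ IN Λ
candidate 2: (m,n)=(13,-3) → π∥ = 13-3·β ≈ 5.757359, π⊥ = 13-3·β' ≈ 14.242641 ∉ [-1.6, -0.2) ⇒ out
candidate 3: (m,n)=(0,6) → π∥ = 0+6·β ≈ 14.485281, π⊥ = 0+6·β' ≈ -2.485281 ∉ [-1.6, -0.2) ⇒ out
candidate 4: (m,n)=(1,6) → π∥ = 1+6·β ≈ 15.485281, π⊥ = 1+6·β' ≈ -1.485281 ∈ [-1.6, -0.2) ⇒ IN Λ
candidate 5: (m,n)=(-9,-21) → π∥ = -9-21·β ≈ -59.698485, π⊥ = -9-21·β' ≈ -0.301515 ∈ [-1.6, -0.2) ⇒ IN Λ
candidate 6: (m,n)=(0,1) → π∥ = 0+1·β ≈ 2.414214, π⊥ = 0+1·β' ≈ -0.414214 ∈ [-1.6, -0.2) ⇒ IN Λ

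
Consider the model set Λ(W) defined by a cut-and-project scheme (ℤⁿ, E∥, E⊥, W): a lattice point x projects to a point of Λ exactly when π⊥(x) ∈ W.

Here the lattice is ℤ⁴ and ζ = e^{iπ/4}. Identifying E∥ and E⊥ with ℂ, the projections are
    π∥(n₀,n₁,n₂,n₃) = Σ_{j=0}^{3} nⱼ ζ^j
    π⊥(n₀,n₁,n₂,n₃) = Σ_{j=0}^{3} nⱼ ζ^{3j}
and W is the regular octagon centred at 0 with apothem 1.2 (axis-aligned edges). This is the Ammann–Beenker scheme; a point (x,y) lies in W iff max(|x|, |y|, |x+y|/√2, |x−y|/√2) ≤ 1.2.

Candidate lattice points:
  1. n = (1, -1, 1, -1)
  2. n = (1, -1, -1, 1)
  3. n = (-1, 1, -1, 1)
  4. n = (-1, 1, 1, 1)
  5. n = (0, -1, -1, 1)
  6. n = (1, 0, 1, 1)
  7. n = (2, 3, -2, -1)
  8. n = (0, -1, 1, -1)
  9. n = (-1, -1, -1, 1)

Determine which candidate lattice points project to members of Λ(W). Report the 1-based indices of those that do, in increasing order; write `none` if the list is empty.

Internal map: ζ^{3j} for j=0..3 gives (1,0), (−√2/2,√2/2), (0,−1), (√2/2,√2/2).
#1 (1, -1, 1, -1): internal (1.000000, -2.414214); octagon support 2.414214 vs apothem 1.2 → ∉ W
#2 (1, -1, -1, 1): internal (2.414214, 1.000000); octagon support 2.414214 vs apothem 1.2 → ∉ W
#3 (-1, 1, -1, 1): internal (-1.000000, 2.414214); octagon support 2.414214 vs apothem 1.2 → ∉ W
#4 (-1, 1, 1, 1): internal (-1.000000, 0.414214); octagon support 1.000000 vs apothem 1.2 → ∈ W
#5 (0, -1, -1, 1): internal (1.414214, 1.000000); octagon support 1.707107 vs apothem 1.2 → ∉ W
#6 (1, 0, 1, 1): internal (1.707107, -0.292893); octagon support 1.707107 vs apothem 1.2 → ∉ W
#7 (2, 3, -2, -1): internal (-0.828427, 3.414214); octagon support 3.414214 vs apothem 1.2 → ∉ W
#8 (0, -1, 1, -1): internal (0.000000, -2.414214); octagon support 2.414214 vs apothem 1.2 → ∉ W
#9 (-1, -1, -1, 1): internal (0.414214, 1.000000); octagon support 1.000000 vs apothem 1.2 → ∈ W

4, 9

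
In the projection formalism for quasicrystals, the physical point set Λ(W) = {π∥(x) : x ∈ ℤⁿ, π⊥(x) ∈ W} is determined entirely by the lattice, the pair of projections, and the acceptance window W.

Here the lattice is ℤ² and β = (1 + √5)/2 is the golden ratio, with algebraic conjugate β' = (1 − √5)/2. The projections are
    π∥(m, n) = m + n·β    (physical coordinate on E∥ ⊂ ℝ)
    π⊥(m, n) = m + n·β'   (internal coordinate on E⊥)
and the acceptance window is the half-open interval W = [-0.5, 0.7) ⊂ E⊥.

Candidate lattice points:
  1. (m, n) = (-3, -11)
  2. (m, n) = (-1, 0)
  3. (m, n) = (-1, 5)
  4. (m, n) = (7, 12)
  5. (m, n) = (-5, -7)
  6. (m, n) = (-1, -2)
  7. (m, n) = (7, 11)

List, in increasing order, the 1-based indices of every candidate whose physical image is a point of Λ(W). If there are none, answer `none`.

4, 6, 7

β' = (1−√5)/2 ≈ -0.61803.
#1 (-3,-11): internal coord -3 + (-11)·β' = +3.79837; +3.79837 ∉ [-0.5, 0.7) → out
#2 (-1,0): internal coord -1 + (0)·β' = -1.00000; -1.00000 ∉ [-0.5, 0.7) → out
#3 (-1,5): internal coord -1 + (5)·β' = -4.09017; -4.09017 ∉ [-0.5, 0.7) → out
#4 (7,12): internal coord 7 + (12)·β' = -0.41641; -0.41641 ∈ [-0.5, 0.7) → IN Λ
#5 (-5,-7): internal coord -5 + (-7)·β' = -0.67376; -0.67376 ∉ [-0.5, 0.7) → out
#6 (-1,-2): internal coord -1 + (-2)·β' = +0.23607; +0.23607 ∈ [-0.5, 0.7) → IN Λ
#7 (7,11): internal coord 7 + (11)·β' = +0.20163; +0.20163 ∈ [-0.5, 0.7) → IN Λ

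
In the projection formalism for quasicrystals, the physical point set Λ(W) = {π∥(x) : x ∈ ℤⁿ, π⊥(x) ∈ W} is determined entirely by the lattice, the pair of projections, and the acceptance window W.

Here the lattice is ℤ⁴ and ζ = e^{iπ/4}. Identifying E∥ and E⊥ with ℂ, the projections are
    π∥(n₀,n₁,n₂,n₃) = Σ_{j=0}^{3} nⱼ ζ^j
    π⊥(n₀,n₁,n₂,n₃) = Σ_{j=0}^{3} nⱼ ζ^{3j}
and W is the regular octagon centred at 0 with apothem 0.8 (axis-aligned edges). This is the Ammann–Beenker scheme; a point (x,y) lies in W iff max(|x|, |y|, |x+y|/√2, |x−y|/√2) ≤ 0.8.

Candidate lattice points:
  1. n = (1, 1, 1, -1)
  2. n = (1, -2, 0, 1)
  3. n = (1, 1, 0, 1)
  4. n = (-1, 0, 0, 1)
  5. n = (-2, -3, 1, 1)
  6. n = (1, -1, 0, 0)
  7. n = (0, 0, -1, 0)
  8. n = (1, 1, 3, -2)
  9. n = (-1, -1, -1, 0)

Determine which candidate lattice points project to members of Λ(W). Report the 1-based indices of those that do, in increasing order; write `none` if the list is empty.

With ζ = e^{iπ/4} the internal vectors are ζ^0,ζ^3,ζ^6,ζ^9.
#1 (1, 1, 1, -1): internal (-0.4142, -1.0000); octagon support 1.0000 vs apothem 0.8 → ∉ W
#2 (1, -2, 0, 1): internal (3.1213, -0.7071); octagon support 3.1213 vs apothem 0.8 → ∉ W
#3 (1, 1, 0, 1): internal (1.0000, 1.4142); octagon support 1.7071 vs apothem 0.8 → ∉ W
#4 (-1, 0, 0, 1): internal (-0.2929, 0.7071); octagon support 0.7071 vs apothem 0.8 → ∈ W
#5 (-2, -3, 1, 1): internal (0.8284, -2.4142); octagon support 2.4142 vs apothem 0.8 → ∉ W
#6 (1, -1, 0, 0): internal (1.7071, -0.7071); octagon support 1.7071 vs apothem 0.8 → ∉ W
#7 (0, 0, -1, 0): internal (0.0000, 1.0000); octagon support 1.0000 vs apothem 0.8 → ∉ W
#8 (1, 1, 3, -2): internal (-1.1213, -3.7071); octagon support 3.7071 vs apothem 0.8 → ∉ W
#9 (-1, -1, -1, 0): internal (-0.2929, 0.2929); octagon support 0.4142 vs apothem 0.8 → ∈ W

4, 9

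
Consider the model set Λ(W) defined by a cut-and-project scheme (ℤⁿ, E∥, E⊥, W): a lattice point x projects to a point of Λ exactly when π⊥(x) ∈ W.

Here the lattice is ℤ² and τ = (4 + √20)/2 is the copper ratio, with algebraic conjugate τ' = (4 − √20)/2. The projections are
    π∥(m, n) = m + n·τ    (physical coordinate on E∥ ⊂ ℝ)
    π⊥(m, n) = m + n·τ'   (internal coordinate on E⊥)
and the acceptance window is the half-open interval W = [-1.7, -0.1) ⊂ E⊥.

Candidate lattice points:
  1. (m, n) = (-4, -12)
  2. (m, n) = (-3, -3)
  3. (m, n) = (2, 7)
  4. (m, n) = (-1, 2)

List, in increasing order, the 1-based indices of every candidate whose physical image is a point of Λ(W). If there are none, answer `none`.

1, 4

Compute τ' = (4−√20)/2 = -0.2361, so π⊥(m,n) = m -0.2361·n.
[1] lift (-4,-12): star map gives -1.1672; window check -1.7 ≤ -1.1672 < -0.1 is true → IN Λ
[2] lift (-3,-3): star map gives -2.2918; window check -1.7 ≤ -2.2918 < -0.1 is false → out
[3] lift (2,7): star map gives 0.3475; window check -1.7 ≤ 0.3475 < -0.1 is false → out
[4] lift (-1,2): star map gives -1.4721; window check -1.7 ≤ -1.4721 < -0.1 is true → IN Λ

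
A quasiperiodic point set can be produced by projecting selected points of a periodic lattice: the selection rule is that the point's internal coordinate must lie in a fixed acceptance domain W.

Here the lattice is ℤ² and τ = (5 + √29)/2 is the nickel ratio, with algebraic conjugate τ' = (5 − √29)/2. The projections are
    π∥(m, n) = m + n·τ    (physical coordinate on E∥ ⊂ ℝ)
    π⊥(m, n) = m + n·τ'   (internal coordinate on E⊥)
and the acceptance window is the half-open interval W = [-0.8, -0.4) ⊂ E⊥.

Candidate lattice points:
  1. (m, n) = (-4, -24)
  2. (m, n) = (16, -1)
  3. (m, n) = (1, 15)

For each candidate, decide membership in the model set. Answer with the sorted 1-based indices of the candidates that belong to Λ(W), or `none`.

none

Compute τ' = (5−√29)/2 = -0.1926, so π⊥(m,n) = m -0.1926·n.
[1] lift (-4,-24): star map gives 0.6220; window check -0.8 ≤ 0.6220 < -0.4 is false → out
[2] lift (16,-1): star map gives 16.1926; window check -0.8 ≤ 16.1926 < -0.4 is false → out
[3] lift (1,15): star map gives -1.8887; window check -0.8 ≤ -1.8887 < -0.4 is false → out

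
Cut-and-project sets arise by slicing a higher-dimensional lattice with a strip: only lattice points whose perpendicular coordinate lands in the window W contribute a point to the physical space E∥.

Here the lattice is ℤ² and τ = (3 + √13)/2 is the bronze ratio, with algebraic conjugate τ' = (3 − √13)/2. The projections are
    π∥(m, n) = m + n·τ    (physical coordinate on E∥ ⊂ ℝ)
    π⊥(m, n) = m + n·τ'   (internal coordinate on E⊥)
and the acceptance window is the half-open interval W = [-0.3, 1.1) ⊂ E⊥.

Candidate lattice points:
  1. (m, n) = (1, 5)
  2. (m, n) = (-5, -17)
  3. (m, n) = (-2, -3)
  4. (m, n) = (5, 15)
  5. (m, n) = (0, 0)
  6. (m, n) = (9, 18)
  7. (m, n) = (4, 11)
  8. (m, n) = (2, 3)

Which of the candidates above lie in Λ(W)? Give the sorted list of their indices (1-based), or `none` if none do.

Numerically τ ≈ 3.3028 and τ' = −1/τ ≈ -0.3028.
[1] lift (1,5): star map gives -0.5139; window check -0.3 ≤ -0.5139 < 1.1 is false → out
[2] lift (-5,-17): star map gives 0.1472; window check -0.3 ≤ 0.1472 < 1.1 is true → IN Λ
[3] lift (-2,-3): star map gives -1.0917; window check -0.3 ≤ -1.0917 < 1.1 is false → out
[4] lift (5,15): star map gives 0.4584; window check -0.3 ≤ 0.4584 < 1.1 is true → IN Λ
[5] lift (0,0): star map gives 0.0000; window check -0.3 ≤ 0.0000 < 1.1 is true → IN Λ
[6] lift (9,18): star map gives 3.5500; window check -0.3 ≤ 3.5500 < 1.1 is false → out
[7] lift (4,11): star map gives 0.6695; window check -0.3 ≤ 0.6695 < 1.1 is true → IN Λ
[8] lift (2,3): star map gives 1.0917; window check -0.3 ≤ 1.0917 < 1.1 is true → IN Λ

2, 4, 5, 7, 8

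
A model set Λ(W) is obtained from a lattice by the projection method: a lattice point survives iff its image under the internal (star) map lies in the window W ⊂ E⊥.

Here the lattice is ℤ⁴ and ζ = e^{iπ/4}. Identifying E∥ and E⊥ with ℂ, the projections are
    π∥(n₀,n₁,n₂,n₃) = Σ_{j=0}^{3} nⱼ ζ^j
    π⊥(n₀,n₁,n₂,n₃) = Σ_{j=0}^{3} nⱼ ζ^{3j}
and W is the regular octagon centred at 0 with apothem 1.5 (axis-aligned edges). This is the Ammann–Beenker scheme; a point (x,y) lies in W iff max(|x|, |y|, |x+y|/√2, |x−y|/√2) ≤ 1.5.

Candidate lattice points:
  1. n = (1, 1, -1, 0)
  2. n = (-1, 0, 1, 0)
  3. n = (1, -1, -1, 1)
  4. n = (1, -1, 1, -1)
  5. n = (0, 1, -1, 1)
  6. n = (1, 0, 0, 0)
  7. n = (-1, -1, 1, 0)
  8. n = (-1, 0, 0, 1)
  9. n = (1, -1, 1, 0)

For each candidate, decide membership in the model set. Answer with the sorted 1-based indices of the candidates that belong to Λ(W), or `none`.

2, 6, 8

π⊥(n) = n₀ + n₁ζ³ + n₂ζ⁶ + n₃ζ⁹ where ζ = e^{iπ/4}.
#1 (1, 1, -1, 0): internal (0.292893, 1.707107); octagon support 1.707107 vs apothem 1.5 → ∉ W
#2 (-1, 0, 1, 0): internal (-1.000000, -1.000000); octagon support 1.414214 vs apothem 1.5 → ∈ W
#3 (1, -1, -1, 1): internal (2.414214, 1.000000); octagon support 2.414214 vs apothem 1.5 → ∉ W
#4 (1, -1, 1, -1): internal (1.000000, -2.414214); octagon support 2.414214 vs apothem 1.5 → ∉ W
#5 (0, 1, -1, 1): internal (0.000000, 2.414214); octagon support 2.414214 vs apothem 1.5 → ∉ W
#6 (1, 0, 0, 0): internal (1.000000, 0.000000); octagon support 1.000000 vs apothem 1.5 → ∈ W
#7 (-1, -1, 1, 0): internal (-0.292893, -1.707107); octagon support 1.707107 vs apothem 1.5 → ∉ W
#8 (-1, 0, 0, 1): internal (-0.292893, 0.707107); octagon support 0.707107 vs apothem 1.5 → ∈ W
#9 (1, -1, 1, 0): internal (1.707107, -1.707107); octagon support 2.414214 vs apothem 1.5 → ∉ W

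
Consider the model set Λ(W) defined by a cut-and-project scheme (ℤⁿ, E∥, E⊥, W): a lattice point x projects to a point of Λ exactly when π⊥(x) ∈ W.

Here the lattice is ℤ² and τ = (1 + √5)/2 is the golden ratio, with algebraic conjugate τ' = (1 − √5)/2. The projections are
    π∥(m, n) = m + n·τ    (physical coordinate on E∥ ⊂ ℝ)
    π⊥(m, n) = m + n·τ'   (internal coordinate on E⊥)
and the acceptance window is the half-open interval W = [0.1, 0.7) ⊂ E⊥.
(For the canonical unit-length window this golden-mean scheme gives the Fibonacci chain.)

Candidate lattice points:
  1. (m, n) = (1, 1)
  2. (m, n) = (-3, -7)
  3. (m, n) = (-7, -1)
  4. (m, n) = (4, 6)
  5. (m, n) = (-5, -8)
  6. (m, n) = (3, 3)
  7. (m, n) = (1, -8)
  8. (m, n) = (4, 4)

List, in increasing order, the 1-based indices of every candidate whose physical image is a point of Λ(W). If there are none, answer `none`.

1, 4

Numerically τ ≈ 1.6180 and τ' = −1/τ ≈ -0.6180.
#1 (1,1): internal coord 1 + (1)·τ' = +0.3820; +0.3820 ∈ [0.1, 0.7) → IN Λ
#2 (-3,-7): internal coord -3 + (-7)·τ' = +1.3262; +1.3262 ∉ [0.1, 0.7) → out
#3 (-7,-1): internal coord -7 + (-1)·τ' = -6.3820; -6.3820 ∉ [0.1, 0.7) → out
#4 (4,6): internal coord 4 + (6)·τ' = +0.2918; +0.2918 ∈ [0.1, 0.7) → IN Λ
#5 (-5,-8): internal coord -5 + (-8)·τ' = -0.0557; -0.0557 ∉ [0.1, 0.7) → out
#6 (3,3): internal coord 3 + (3)·τ' = +1.1459; +1.1459 ∉ [0.1, 0.7) → out
#7 (1,-8): internal coord 1 + (-8)·τ' = +5.9443; +5.9443 ∉ [0.1, 0.7) → out
#8 (4,4): internal coord 4 + (4)·τ' = +1.5279; +1.5279 ∉ [0.1, 0.7) → out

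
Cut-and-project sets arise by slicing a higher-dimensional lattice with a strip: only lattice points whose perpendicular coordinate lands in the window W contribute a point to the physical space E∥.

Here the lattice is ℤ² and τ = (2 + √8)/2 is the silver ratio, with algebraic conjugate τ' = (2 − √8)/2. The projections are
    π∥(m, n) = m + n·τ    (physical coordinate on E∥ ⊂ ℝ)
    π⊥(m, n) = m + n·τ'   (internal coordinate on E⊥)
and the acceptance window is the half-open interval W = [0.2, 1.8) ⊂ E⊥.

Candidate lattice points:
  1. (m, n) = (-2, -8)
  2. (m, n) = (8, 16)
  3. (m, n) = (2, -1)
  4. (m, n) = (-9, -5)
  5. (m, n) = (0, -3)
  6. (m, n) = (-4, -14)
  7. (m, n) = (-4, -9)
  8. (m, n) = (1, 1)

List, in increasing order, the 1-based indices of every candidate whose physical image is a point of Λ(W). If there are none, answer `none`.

Compute τ' = (2−√8)/2 = -0.414214, so π⊥(m,n) = m -0.414214·n.
candidate 1: (m,n)=(-2,-8) → π∥ = -2-8·τ ≈ -21.313708, π⊥ = -2-8·τ' ≈ 1.313708 ∈ [0.2, 1.8) ⇒ IN Λ
candidate 2: (m,n)=(8,16) → π∥ = 8+16·τ ≈ 46.627417, π⊥ = 8+16·τ' ≈ 1.372583 ∈ [0.2, 1.8) ⇒ IN Λ
candidate 3: (m,n)=(2,-1) → π∥ = 2-1·τ ≈ -0.414214, π⊥ = 2-1·τ' ≈ 2.414214 ∉ [0.2, 1.8) ⇒ out
candidate 4: (m,n)=(-9,-5) → π∥ = -9-5·τ ≈ -21.071068, π⊥ = -9-5·τ' ≈ -6.928932 ∉ [0.2, 1.8) ⇒ out
candidate 5: (m,n)=(0,-3) → π∥ = 0-3·τ ≈ -7.242641, π⊥ = 0-3·τ' ≈ 1.242641 ∈ [0.2, 1.8) ⇒ IN Λ
candidate 6: (m,n)=(-4,-14) → π∥ = -4-14·τ ≈ -37.798990, π⊥ = -4-14·τ' ≈ 1.798990 ∈ [0.2, 1.8) ⇒ IN Λ
candidate 7: (m,n)=(-4,-9) → π∥ = -4-9·τ ≈ -25.727922, π⊥ = -4-9·τ' ≈ -0.272078 ∉ [0.2, 1.8) ⇒ out
candidate 8: (m,n)=(1,1) → π∥ = 1+1·τ ≈ 3.414214, π⊥ = 1+1·τ' ≈ 0.585786 ∈ [0.2, 1.8) ⇒ IN Λ

1, 2, 5, 6, 8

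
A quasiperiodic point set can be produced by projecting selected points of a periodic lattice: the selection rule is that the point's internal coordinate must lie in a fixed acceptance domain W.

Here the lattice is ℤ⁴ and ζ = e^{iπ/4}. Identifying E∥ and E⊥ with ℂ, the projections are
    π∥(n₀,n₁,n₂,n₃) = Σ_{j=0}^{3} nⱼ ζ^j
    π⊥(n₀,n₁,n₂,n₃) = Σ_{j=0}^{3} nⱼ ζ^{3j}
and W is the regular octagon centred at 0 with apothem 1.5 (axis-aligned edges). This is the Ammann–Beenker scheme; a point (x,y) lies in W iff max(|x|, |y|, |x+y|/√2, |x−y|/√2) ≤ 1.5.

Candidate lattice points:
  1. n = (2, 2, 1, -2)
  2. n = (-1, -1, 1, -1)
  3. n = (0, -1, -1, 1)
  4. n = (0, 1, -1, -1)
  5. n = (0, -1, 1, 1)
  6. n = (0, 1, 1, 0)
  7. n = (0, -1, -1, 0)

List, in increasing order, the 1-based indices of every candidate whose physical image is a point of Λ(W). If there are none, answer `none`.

1, 6, 7

Internal map: ζ^{3j} for j=0..3 gives (1,0), (−√2/2,√2/2), (0,−1), (√2/2,√2/2).
#1 (2, 2, 1, -2): internal (-0.8284, -1.0000); octagon support 1.2929 vs apothem 1.5 → ∈ W
#2 (-1, -1, 1, -1): internal (-1.0000, -2.4142); octagon support 2.4142 vs apothem 1.5 → ∉ W
#3 (0, -1, -1, 1): internal (1.4142, 1.0000); octagon support 1.7071 vs apothem 1.5 → ∉ W
#4 (0, 1, -1, -1): internal (-1.4142, 1.0000); octagon support 1.7071 vs apothem 1.5 → ∉ W
#5 (0, -1, 1, 1): internal (1.4142, -1.0000); octagon support 1.7071 vs apothem 1.5 → ∉ W
#6 (0, 1, 1, 0): internal (-0.7071, -0.2929); octagon support 0.7071 vs apothem 1.5 → ∈ W
#7 (0, -1, -1, 0): internal (0.7071, 0.2929); octagon support 0.7071 vs apothem 1.5 → ∈ W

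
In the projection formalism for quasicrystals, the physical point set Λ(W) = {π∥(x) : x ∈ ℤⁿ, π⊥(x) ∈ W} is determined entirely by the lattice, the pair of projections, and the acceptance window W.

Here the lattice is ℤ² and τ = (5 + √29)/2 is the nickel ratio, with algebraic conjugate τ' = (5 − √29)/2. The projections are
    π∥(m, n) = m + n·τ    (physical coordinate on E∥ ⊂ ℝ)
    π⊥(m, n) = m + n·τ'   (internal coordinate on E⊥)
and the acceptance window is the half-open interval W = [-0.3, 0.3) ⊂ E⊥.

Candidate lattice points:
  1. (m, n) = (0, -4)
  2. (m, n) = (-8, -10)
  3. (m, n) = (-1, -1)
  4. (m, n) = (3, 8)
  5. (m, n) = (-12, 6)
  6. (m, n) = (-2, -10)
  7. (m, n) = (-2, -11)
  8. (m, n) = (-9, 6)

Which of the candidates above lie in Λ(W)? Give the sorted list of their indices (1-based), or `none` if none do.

6, 7

Compute τ' = (5−√29)/2 = -0.19258, so π⊥(m,n) = m -0.19258·n.
candidate 1: (m,n)=(0,-4) → π∥ = 0-4·τ ≈ -20.77033, π⊥ = 0-4·τ' ≈ 0.77033 ∉ [-0.3, 0.3) ⇒ out
candidate 2: (m,n)=(-8,-10) → π∥ = -8-10·τ ≈ -59.92582, π⊥ = -8-10·τ' ≈ -6.07418 ∉ [-0.3, 0.3) ⇒ out
candidate 3: (m,n)=(-1,-1) → π∥ = -1-1·τ ≈ -6.19258, π⊥ = -1-1·τ' ≈ -0.80742 ∉ [-0.3, 0.3) ⇒ out
candidate 4: (m,n)=(3,8) → π∥ = 3+8·τ ≈ 44.54066, π⊥ = 3+8·τ' ≈ 1.45934 ∉ [-0.3, 0.3) ⇒ out
candidate 5: (m,n)=(-12,6) → π∥ = -12+6·τ ≈ 19.15549, π⊥ = -12+6·τ' ≈ -13.15549 ∉ [-0.3, 0.3) ⇒ out
candidate 6: (m,n)=(-2,-10) → π∥ = -2-10·τ ≈ -53.92582, π⊥ = -2-10·τ' ≈ -0.07418 ∈ [-0.3, 0.3) ⇒ IN Λ
candidate 7: (m,n)=(-2,-11) → π∥ = -2-11·τ ≈ -59.11841, π⊥ = -2-11·τ' ≈ 0.11841 ∈ [-0.3, 0.3) ⇒ IN Λ
candidate 8: (m,n)=(-9,6) → π∥ = -9+6·τ ≈ 22.15549, π⊥ = -9+6·τ' ≈ -10.15549 ∉ [-0.3, 0.3) ⇒ out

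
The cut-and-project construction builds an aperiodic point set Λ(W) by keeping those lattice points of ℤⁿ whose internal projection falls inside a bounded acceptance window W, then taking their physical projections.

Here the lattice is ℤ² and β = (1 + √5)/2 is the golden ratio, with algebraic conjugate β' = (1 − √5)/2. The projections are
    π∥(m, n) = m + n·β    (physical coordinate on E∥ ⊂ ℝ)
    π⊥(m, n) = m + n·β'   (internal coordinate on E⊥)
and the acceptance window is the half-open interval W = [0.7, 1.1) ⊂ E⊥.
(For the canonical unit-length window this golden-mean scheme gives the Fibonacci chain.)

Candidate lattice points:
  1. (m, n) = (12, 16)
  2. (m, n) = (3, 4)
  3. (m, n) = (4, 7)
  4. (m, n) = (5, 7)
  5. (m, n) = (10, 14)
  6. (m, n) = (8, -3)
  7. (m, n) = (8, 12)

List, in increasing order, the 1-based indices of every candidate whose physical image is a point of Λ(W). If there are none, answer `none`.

Numerically β ≈ 1.618034 and β' = −1/β ≈ -0.618034.
#1 (12,16): internal coord 12 + (16)·β' = +2.111456; +2.111456 ∉ [0.7, 1.1) → out
#2 (3,4): internal coord 3 + (4)·β' = +0.527864; +0.527864 ∉ [0.7, 1.1) → out
#3 (4,7): internal coord 4 + (7)·β' = -0.326238; -0.326238 ∉ [0.7, 1.1) → out
#4 (5,7): internal coord 5 + (7)·β' = +0.673762; +0.673762 ∉ [0.7, 1.1) → out
#5 (10,14): internal coord 10 + (14)·β' = +1.347524; +1.347524 ∉ [0.7, 1.1) → out
#6 (8,-3): internal coord 8 + (-3)·β' = +9.854102; +9.854102 ∉ [0.7, 1.1) → out
#7 (8,12): internal coord 8 + (12)·β' = +0.583592; +0.583592 ∉ [0.7, 1.1) → out

none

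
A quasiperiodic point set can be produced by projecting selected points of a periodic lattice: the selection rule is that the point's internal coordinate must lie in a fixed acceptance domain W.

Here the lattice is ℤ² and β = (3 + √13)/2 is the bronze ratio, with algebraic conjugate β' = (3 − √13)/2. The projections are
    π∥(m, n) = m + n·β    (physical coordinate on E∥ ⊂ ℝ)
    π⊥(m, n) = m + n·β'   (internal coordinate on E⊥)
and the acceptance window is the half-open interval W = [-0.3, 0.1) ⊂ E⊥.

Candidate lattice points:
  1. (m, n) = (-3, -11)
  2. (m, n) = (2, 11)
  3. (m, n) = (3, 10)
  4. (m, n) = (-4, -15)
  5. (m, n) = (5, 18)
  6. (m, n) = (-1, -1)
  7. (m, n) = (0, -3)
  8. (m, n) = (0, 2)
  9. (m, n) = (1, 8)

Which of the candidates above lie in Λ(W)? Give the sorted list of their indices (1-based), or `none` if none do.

Compute β' = (3−√13)/2 = -0.302776, so π⊥(m,n) = m -0.302776·n.
candidate 1: (m,n)=(-3,-11) → π∥ = -3-11·β ≈ -39.330532, π⊥ = -3-11·β' ≈ 0.330532 ∉ [-0.3, 0.1) ⇒ out
candidate 2: (m,n)=(2,11) → π∥ = 2+11·β ≈ 38.330532, π⊥ = 2+11·β' ≈ -1.330532 ∉ [-0.3, 0.1) ⇒ out
candidate 3: (m,n)=(3,10) → π∥ = 3+10·β ≈ 36.027756, π⊥ = 3+10·β' ≈ -0.027756 ∈ [-0.3, 0.1) ⇒ IN Λ
candidate 4: (m,n)=(-4,-15) → π∥ = -4-15·β ≈ -53.541635, π⊥ = -4-15·β' ≈ 0.541635 ∉ [-0.3, 0.1) ⇒ out
candidate 5: (m,n)=(5,18) → π∥ = 5+18·β ≈ 64.449961, π⊥ = 5+18·β' ≈ -0.449961 ∉ [-0.3, 0.1) ⇒ out
candidate 6: (m,n)=(-1,-1) → π∥ = -1-1·β ≈ -4.302776, π⊥ = -1-1·β' ≈ -0.697224 ∉ [-0.3, 0.1) ⇒ out
candidate 7: (m,n)=(0,-3) → π∥ = 0-3·β ≈ -9.908327, π⊥ = 0-3·β' ≈ 0.908327 ∉ [-0.3, 0.1) ⇒ out
candidate 8: (m,n)=(0,2) → π∥ = 0+2·β ≈ 6.605551, π⊥ = 0+2·β' ≈ -0.605551 ∉ [-0.3, 0.1) ⇒ out
candidate 9: (m,n)=(1,8) → π∥ = 1+8·β ≈ 27.422205, π⊥ = 1+8·β' ≈ -1.422205 ∉ [-0.3, 0.1) ⇒ out

3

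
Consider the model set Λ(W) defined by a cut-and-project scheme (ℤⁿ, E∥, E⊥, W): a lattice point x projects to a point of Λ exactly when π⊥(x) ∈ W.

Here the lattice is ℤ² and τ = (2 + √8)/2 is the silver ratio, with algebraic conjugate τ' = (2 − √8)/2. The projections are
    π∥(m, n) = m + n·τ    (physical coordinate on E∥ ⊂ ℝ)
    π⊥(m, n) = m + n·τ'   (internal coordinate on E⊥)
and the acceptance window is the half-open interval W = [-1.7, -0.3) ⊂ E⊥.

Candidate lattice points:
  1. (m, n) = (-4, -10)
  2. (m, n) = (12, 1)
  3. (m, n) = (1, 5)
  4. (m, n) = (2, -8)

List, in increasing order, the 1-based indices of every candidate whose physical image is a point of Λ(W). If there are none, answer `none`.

3

Compute τ' = (2−√8)/2 = -0.414214, so π⊥(m,n) = m -0.414214·n.
#1 (-4,-10): internal coord -4 + (-10)·τ' = +0.142136; +0.142136 ∉ [-1.7, -0.3) → out
#2 (12,1): internal coord 12 + (1)·τ' = +11.585786; +11.585786 ∉ [-1.7, -0.3) → out
#3 (1,5): internal coord 1 + (5)·τ' = -1.071068; -1.071068 ∈ [-1.7, -0.3) → IN Λ
#4 (2,-8): internal coord 2 + (-8)·τ' = +5.313708; +5.313708 ∉ [-1.7, -0.3) → out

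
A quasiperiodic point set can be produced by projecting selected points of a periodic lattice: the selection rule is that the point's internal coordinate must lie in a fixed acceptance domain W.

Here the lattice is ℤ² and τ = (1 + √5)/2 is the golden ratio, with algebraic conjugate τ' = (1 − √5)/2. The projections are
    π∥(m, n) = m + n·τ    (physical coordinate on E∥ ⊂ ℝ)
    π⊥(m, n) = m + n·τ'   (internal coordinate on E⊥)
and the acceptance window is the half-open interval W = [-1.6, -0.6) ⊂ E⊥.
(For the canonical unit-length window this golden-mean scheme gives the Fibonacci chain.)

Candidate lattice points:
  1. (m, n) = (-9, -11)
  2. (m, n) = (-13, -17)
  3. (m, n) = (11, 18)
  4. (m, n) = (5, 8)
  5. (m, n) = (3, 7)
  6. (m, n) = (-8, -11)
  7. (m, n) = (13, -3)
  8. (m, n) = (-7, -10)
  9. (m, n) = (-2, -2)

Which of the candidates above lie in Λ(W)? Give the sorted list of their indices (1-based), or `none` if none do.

Numerically τ ≈ 1.6180 and τ' = −1/τ ≈ -0.6180.
[1] lift (-9,-11): star map gives -2.2016; window check -1.6 ≤ -2.2016 < -0.6 is false → out
[2] lift (-13,-17): star map gives -2.4934; window check -1.6 ≤ -2.4934 < -0.6 is false → out
[3] lift (11,18): star map gives -0.1246; window check -1.6 ≤ -0.1246 < -0.6 is false → out
[4] lift (5,8): star map gives 0.0557; window check -1.6 ≤ 0.0557 < -0.6 is false → out
[5] lift (3,7): star map gives -1.3262; window check -1.6 ≤ -1.3262 < -0.6 is true → IN Λ
[6] lift (-8,-11): star map gives -1.2016; window check -1.6 ≤ -1.2016 < -0.6 is true → IN Λ
[7] lift (13,-3): star map gives 14.8541; window check -1.6 ≤ 14.8541 < -0.6 is false → out
[8] lift (-7,-10): star map gives -0.8197; window check -1.6 ≤ -0.8197 < -0.6 is true → IN Λ
[9] lift (-2,-2): star map gives -0.7639; window check -1.6 ≤ -0.7639 < -0.6 is true → IN Λ

5, 6, 8, 9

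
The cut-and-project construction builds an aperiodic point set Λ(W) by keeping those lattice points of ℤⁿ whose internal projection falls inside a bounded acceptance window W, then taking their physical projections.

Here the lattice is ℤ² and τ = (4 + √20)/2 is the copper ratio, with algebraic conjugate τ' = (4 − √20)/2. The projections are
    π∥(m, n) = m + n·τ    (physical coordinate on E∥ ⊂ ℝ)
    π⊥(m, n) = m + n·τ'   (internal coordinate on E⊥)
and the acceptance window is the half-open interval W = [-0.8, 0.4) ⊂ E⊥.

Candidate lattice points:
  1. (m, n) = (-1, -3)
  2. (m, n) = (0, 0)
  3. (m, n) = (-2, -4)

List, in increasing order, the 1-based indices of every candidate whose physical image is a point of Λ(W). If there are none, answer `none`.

τ' = (4−√20)/2 ≈ -0.236068.
candidate 1: (m,n)=(-1,-3) → π∥ = -1-3·τ ≈ -13.708204, π⊥ = -1-3·τ' ≈ -0.291796 ∈ [-0.8, 0.4) ⇒ IN Λ
candidate 2: (m,n)=(0,0) → π∥ = 0+0·τ ≈ 0.000000, π⊥ = 0+0·τ' ≈ 0.000000 ∈ [-0.8, 0.4) ⇒ IN Λ
candidate 3: (m,n)=(-2,-4) → π∥ = -2-4·τ ≈ -18.944272, π⊥ = -2-4·τ' ≈ -1.055728 ∉ [-0.8, 0.4) ⇒ out

1, 2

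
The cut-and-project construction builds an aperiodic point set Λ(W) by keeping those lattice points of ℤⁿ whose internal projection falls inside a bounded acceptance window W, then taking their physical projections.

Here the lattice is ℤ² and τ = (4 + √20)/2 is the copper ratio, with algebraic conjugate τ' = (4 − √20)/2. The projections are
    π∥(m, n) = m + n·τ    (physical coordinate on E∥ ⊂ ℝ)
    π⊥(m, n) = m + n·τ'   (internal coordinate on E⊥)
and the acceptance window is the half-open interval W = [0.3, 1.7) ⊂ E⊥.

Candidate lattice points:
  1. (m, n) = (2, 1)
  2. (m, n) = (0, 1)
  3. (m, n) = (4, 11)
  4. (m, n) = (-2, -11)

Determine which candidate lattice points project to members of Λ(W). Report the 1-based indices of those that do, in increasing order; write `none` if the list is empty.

3, 4

Compute τ' = (4−√20)/2 = -0.2361, so π⊥(m,n) = m -0.2361·n.
[1] lift (2,1): star map gives 1.7639; window check 0.3 ≤ 1.7639 < 1.7 is false → out
[2] lift (0,1): star map gives -0.2361; window check 0.3 ≤ -0.2361 < 1.7 is false → out
[3] lift (4,11): star map gives 1.4033; window check 0.3 ≤ 1.4033 < 1.7 is true → IN Λ
[4] lift (-2,-11): star map gives 0.5967; window check 0.3 ≤ 0.5967 < 1.7 is true → IN Λ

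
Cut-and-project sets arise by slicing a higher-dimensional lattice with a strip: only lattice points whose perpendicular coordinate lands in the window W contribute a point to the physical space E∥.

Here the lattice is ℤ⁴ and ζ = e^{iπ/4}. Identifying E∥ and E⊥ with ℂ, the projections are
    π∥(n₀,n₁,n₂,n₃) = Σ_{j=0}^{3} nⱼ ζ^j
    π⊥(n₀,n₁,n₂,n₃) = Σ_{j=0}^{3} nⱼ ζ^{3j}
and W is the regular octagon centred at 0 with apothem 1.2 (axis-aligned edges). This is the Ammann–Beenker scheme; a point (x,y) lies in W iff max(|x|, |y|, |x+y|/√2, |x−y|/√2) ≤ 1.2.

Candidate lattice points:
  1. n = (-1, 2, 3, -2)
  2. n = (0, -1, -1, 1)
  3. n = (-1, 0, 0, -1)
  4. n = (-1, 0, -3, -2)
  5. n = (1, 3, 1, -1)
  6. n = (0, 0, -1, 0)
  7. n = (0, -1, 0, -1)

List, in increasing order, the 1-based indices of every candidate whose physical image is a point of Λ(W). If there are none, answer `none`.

With ζ = e^{iπ/4} the internal vectors are ζ^0,ζ^3,ζ^6,ζ^9.
#1 (-1, 2, 3, -2): internal (-3.8284, -3.0000); octagon support 4.8284 vs apothem 1.2 → ∉ W
#2 (0, -1, -1, 1): internal (1.4142, 1.0000); octagon support 1.7071 vs apothem 1.2 → ∉ W
#3 (-1, 0, 0, -1): internal (-1.7071, -0.7071); octagon support 1.7071 vs apothem 1.2 → ∉ W
#4 (-1, 0, -3, -2): internal (-2.4142, 1.5858); octagon support 2.8284 vs apothem 1.2 → ∉ W
#5 (1, 3, 1, -1): internal (-1.8284, 0.4142); octagon support 1.8284 vs apothem 1.2 → ∉ W
#6 (0, 0, -1, 0): internal (0.0000, 1.0000); octagon support 1.0000 vs apothem 1.2 → ∈ W
#7 (0, -1, 0, -1): internal (0.0000, -1.4142); octagon support 1.4142 vs apothem 1.2 → ∉ W

6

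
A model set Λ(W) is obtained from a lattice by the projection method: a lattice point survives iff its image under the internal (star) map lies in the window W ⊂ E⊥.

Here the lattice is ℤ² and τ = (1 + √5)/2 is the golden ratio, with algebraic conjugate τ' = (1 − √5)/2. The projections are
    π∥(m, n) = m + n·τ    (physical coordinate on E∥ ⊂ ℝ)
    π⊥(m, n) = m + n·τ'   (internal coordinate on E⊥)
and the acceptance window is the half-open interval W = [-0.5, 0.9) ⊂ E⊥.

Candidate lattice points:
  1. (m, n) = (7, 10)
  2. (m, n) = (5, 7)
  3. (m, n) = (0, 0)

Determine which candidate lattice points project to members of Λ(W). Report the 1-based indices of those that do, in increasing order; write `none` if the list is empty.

τ' = (1−√5)/2 ≈ -0.618034.
[1] lift (7,10): star map gives 0.819660; window check -0.5 ≤ 0.819660 < 0.9 is true → IN Λ
[2] lift (5,7): star map gives 0.673762; window check -0.5 ≤ 0.673762 < 0.9 is true → IN Λ
[3] lift (0,0): star map gives 0.000000; window check -0.5 ≤ 0.000000 < 0.9 is true → IN Λ

1, 2, 3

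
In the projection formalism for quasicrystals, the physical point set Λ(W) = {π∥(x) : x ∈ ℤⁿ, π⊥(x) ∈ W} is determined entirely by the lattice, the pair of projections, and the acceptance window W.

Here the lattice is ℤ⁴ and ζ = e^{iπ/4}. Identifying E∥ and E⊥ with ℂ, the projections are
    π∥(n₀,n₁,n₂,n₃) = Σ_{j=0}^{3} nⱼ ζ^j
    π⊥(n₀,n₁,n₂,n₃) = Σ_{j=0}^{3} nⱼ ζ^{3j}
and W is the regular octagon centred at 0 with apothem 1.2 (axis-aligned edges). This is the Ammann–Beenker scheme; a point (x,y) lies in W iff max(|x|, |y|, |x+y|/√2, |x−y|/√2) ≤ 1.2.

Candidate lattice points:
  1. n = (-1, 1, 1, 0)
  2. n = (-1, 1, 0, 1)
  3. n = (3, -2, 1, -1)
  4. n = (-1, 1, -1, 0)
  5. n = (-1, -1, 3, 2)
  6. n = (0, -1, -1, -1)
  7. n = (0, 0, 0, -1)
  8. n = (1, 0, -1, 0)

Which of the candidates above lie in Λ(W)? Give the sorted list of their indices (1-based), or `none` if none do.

6, 7

π⊥(n) = n₀ + n₁ζ³ + n₂ζ⁶ + n₃ζ⁹ where ζ = e^{iπ/4}.
candidate 1: n = (-1, 1, 1, 0) → π⊥ ≈ (-1.70711, -0.29289); max(|x|,|y|,|x±y|/√2) = 1.70711 > 1.2 ⇒ ∉ W
candidate 2: n = (-1, 1, 0, 1) → π⊥ ≈ (-1.00000, +1.41421); max(|x|,|y|,|x±y|/√2) = 1.70711 > 1.2 ⇒ ∉ W
candidate 3: n = (3, -2, 1, -1) → π⊥ ≈ (+3.70711, -3.12132); max(|x|,|y|,|x±y|/√2) = 4.82843 > 1.2 ⇒ ∉ W
candidate 4: n = (-1, 1, -1, 0) → π⊥ ≈ (-1.70711, +1.70711); max(|x|,|y|,|x±y|/√2) = 2.41421 > 1.2 ⇒ ∉ W
candidate 5: n = (-1, -1, 3, 2) → π⊥ ≈ (+1.12132, -2.29289); max(|x|,|y|,|x±y|/√2) = 2.41421 > 1.2 ⇒ ∉ W
candidate 6: n = (0, -1, -1, -1) → π⊥ ≈ (+0.00000, -0.41421); max(|x|,|y|,|x±y|/√2) = 0.41421 ≤ 1.2 ⇒ ∈ W
candidate 7: n = (0, 0, 0, -1) → π⊥ ≈ (-0.70711, -0.70711); max(|x|,|y|,|x±y|/√2) = 1.00000 ≤ 1.2 ⇒ ∈ W
candidate 8: n = (1, 0, -1, 0) → π⊥ ≈ (+1.00000, +1.00000); max(|x|,|y|,|x±y|/√2) = 1.41421 > 1.2 ⇒ ∉ W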